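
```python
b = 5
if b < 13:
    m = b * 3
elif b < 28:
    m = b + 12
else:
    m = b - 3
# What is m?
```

Trace (tracking m):
b = 5  # -> b = 5
if b < 13:  # condition is True
    m = b * 3  # -> m = 15

Answer: 15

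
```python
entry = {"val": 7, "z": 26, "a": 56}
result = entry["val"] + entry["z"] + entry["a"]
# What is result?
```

Trace (tracking result):
entry = {'val': 7, 'z': 26, 'a': 56}  # -> entry = {'val': 7, 'z': 26, 'a': 56}
result = entry['val'] + entry['z'] + entry['a']  # -> result = 89

Answer: 89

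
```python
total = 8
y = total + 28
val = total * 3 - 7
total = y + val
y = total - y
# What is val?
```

Trace (tracking val):
total = 8  # -> total = 8
y = total + 28  # -> y = 36
val = total * 3 - 7  # -> val = 17
total = y + val  # -> total = 53
y = total - y  # -> y = 17

Answer: 17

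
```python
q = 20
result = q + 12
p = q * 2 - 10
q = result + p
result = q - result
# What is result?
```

Trace (tracking result):
q = 20  # -> q = 20
result = q + 12  # -> result = 32
p = q * 2 - 10  # -> p = 30
q = result + p  # -> q = 62
result = q - result  # -> result = 30

Answer: 30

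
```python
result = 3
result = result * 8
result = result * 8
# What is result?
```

Trace (tracking result):
result = 3  # -> result = 3
result = result * 8  # -> result = 24
result = result * 8  # -> result = 192

Answer: 192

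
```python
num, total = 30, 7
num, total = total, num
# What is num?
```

Trace (tracking num):
num, total = (30, 7)  # -> num = 30, total = 7
num, total = (total, num)  # -> num = 7, total = 30

Answer: 7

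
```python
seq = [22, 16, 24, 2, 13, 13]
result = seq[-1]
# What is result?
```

Trace (tracking result):
seq = [22, 16, 24, 2, 13, 13]  # -> seq = [22, 16, 24, 2, 13, 13]
result = seq[-1]  # -> result = 13

Answer: 13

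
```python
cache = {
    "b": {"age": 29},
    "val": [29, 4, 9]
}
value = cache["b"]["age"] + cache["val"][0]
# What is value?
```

Trace (tracking value):
cache = {'b': {'age': 29}, 'val': [29, 4, 9]}  # -> cache = {'b': {'age': 29}, 'val': [29, 4, 9]}
value = cache['b']['age'] + cache['val'][0]  # -> value = 58

Answer: 58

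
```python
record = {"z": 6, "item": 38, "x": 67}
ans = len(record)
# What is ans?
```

Trace (tracking ans):
record = {'z': 6, 'item': 38, 'x': 67}  # -> record = {'z': 6, 'item': 38, 'x': 67}
ans = len(record)  # -> ans = 3

Answer: 3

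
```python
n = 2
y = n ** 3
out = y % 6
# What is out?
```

Trace (tracking out):
n = 2  # -> n = 2
y = n ** 3  # -> y = 8
out = y % 6  # -> out = 2

Answer: 2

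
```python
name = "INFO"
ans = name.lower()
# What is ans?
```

Trace (tracking ans):
name = 'INFO'  # -> name = 'INFO'
ans = name.lower()  # -> ans = 'info'

Answer: 'info'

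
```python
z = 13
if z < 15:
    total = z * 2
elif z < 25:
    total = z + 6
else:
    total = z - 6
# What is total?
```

Answer: 26

Derivation:
Trace (tracking total):
z = 13  # -> z = 13
if z < 15:  # condition is True
    total = z * 2  # -> total = 26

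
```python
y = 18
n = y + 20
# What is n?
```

Answer: 38

Derivation:
Trace (tracking n):
y = 18  # -> y = 18
n = y + 20  # -> n = 38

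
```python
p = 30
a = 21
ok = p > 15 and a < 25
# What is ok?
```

Answer: True

Derivation:
Trace (tracking ok):
p = 30  # -> p = 30
a = 21  # -> a = 21
ok = p > 15 and a < 25  # -> ok = True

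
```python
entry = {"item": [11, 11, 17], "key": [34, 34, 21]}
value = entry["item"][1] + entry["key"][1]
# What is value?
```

Answer: 45

Derivation:
Trace (tracking value):
entry = {'item': [11, 11, 17], 'key': [34, 34, 21]}  # -> entry = {'item': [11, 11, 17], 'key': [34, 34, 21]}
value = entry['item'][1] + entry['key'][1]  # -> value = 45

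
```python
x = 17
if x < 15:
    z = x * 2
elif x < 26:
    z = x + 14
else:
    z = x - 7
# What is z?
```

Trace (tracking z):
x = 17  # -> x = 17
if x < 15:  # condition is False
elif x < 26:  # condition is True
    z = x + 14  # -> z = 31

Answer: 31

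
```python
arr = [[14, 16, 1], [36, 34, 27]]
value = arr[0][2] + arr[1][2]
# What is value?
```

Answer: 28

Derivation:
Trace (tracking value):
arr = [[14, 16, 1], [36, 34, 27]]  # -> arr = [[14, 16, 1], [36, 34, 27]]
value = arr[0][2] + arr[1][2]  # -> value = 28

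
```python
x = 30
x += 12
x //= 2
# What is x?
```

Trace (tracking x):
x = 30  # -> x = 30
x += 12  # -> x = 42
x //= 2  # -> x = 21

Answer: 21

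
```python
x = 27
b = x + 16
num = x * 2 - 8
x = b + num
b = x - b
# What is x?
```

Answer: 89

Derivation:
Trace (tracking x):
x = 27  # -> x = 27
b = x + 16  # -> b = 43
num = x * 2 - 8  # -> num = 46
x = b + num  # -> x = 89
b = x - b  # -> b = 46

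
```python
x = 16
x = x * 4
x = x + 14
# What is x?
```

Answer: 78

Derivation:
Trace (tracking x):
x = 16  # -> x = 16
x = x * 4  # -> x = 64
x = x + 14  # -> x = 78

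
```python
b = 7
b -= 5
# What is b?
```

Answer: 2

Derivation:
Trace (tracking b):
b = 7  # -> b = 7
b -= 5  # -> b = 2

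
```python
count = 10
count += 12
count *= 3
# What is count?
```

Trace (tracking count):
count = 10  # -> count = 10
count += 12  # -> count = 22
count *= 3  # -> count = 66

Answer: 66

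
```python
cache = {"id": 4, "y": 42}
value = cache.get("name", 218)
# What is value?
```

Answer: 218

Derivation:
Trace (tracking value):
cache = {'id': 4, 'y': 42}  # -> cache = {'id': 4, 'y': 42}
value = cache.get('name', 218)  # -> value = 218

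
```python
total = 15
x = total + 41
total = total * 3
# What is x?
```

Trace (tracking x):
total = 15  # -> total = 15
x = total + 41  # -> x = 56
total = total * 3  # -> total = 45

Answer: 56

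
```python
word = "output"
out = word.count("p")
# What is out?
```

Trace (tracking out):
word = 'output'  # -> word = 'output'
out = word.count('p')  # -> out = 1

Answer: 1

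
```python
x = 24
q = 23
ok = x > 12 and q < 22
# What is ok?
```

Answer: False

Derivation:
Trace (tracking ok):
x = 24  # -> x = 24
q = 23  # -> q = 23
ok = x > 12 and q < 22  # -> ok = False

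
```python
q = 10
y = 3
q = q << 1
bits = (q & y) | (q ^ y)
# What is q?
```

Trace (tracking q):
q = 10  # -> q = 10
y = 3  # -> y = 3
q = q << 1  # -> q = 20
bits = q & y | q ^ y  # -> bits = 23

Answer: 20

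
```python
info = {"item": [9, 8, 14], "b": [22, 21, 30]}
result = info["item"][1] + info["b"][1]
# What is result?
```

Answer: 29

Derivation:
Trace (tracking result):
info = {'item': [9, 8, 14], 'b': [22, 21, 30]}  # -> info = {'item': [9, 8, 14], 'b': [22, 21, 30]}
result = info['item'][1] + info['b'][1]  # -> result = 29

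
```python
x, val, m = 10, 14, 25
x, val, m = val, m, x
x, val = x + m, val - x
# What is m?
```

Answer: 10

Derivation:
Trace (tracking m):
x, val, m = (10, 14, 25)  # -> x = 10, val = 14, m = 25
x, val, m = (val, m, x)  # -> x = 14, val = 25, m = 10
x, val = (x + m, val - x)  # -> x = 24, val = 11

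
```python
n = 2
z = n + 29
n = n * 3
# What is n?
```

Trace (tracking n):
n = 2  # -> n = 2
z = n + 29  # -> z = 31
n = n * 3  # -> n = 6

Answer: 6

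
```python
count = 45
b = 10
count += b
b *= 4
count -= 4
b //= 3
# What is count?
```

Answer: 51

Derivation:
Trace (tracking count):
count = 45  # -> count = 45
b = 10  # -> b = 10
count += b  # -> count = 55
b *= 4  # -> b = 40
count -= 4  # -> count = 51
b //= 3  # -> b = 13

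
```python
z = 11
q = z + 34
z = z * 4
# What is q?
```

Answer: 45

Derivation:
Trace (tracking q):
z = 11  # -> z = 11
q = z + 34  # -> q = 45
z = z * 4  # -> z = 44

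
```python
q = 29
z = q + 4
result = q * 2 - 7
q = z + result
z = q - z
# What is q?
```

Answer: 84

Derivation:
Trace (tracking q):
q = 29  # -> q = 29
z = q + 4  # -> z = 33
result = q * 2 - 7  # -> result = 51
q = z + result  # -> q = 84
z = q - z  # -> z = 51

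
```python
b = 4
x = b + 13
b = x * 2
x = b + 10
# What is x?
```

Answer: 44

Derivation:
Trace (tracking x):
b = 4  # -> b = 4
x = b + 13  # -> x = 17
b = x * 2  # -> b = 34
x = b + 10  # -> x = 44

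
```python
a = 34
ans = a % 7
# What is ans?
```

Trace (tracking ans):
a = 34  # -> a = 34
ans = a % 7  # -> ans = 6

Answer: 6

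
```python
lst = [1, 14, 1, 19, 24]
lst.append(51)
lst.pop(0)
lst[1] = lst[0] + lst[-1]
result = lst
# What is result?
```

Answer: [14, 65, 19, 24, 51]

Derivation:
Trace (tracking result):
lst = [1, 14, 1, 19, 24]  # -> lst = [1, 14, 1, 19, 24]
lst.append(51)  # -> lst = [1, 14, 1, 19, 24, 51]
lst.pop(0)  # -> lst = [14, 1, 19, 24, 51]
lst[1] = lst[0] + lst[-1]  # -> lst = [14, 65, 19, 24, 51]
result = lst  # -> result = [14, 65, 19, 24, 51]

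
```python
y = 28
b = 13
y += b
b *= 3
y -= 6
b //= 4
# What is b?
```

Answer: 9

Derivation:
Trace (tracking b):
y = 28  # -> y = 28
b = 13  # -> b = 13
y += b  # -> y = 41
b *= 3  # -> b = 39
y -= 6  # -> y = 35
b //= 4  # -> b = 9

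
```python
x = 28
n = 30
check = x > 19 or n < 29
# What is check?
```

Answer: True

Derivation:
Trace (tracking check):
x = 28  # -> x = 28
n = 30  # -> n = 30
check = x > 19 or n < 29  # -> check = True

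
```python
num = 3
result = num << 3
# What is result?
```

Trace (tracking result):
num = 3  # -> num = 3
result = num << 3  # -> result = 24

Answer: 24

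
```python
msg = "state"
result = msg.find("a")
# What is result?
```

Answer: 2

Derivation:
Trace (tracking result):
msg = 'state'  # -> msg = 'state'
result = msg.find('a')  # -> result = 2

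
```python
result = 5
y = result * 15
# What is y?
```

Answer: 75

Derivation:
Trace (tracking y):
result = 5  # -> result = 5
y = result * 15  # -> y = 75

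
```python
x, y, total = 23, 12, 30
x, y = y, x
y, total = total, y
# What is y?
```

Trace (tracking y):
x, y, total = (23, 12, 30)  # -> x = 23, y = 12, total = 30
x, y = (y, x)  # -> x = 12, y = 23
y, total = (total, y)  # -> y = 30, total = 23

Answer: 30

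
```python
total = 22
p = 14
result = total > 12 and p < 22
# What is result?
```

Answer: True

Derivation:
Trace (tracking result):
total = 22  # -> total = 22
p = 14  # -> p = 14
result = total > 12 and p < 22  # -> result = True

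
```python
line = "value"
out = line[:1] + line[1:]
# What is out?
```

Answer: 'value'

Derivation:
Trace (tracking out):
line = 'value'  # -> line = 'value'
out = line[:1] + line[1:]  # -> out = 'value'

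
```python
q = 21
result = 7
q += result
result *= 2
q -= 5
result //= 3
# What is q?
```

Answer: 23

Derivation:
Trace (tracking q):
q = 21  # -> q = 21
result = 7  # -> result = 7
q += result  # -> q = 28
result *= 2  # -> result = 14
q -= 5  # -> q = 23
result //= 3  # -> result = 4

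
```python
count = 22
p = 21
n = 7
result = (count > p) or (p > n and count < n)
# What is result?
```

Answer: True

Derivation:
Trace (tracking result):
count = 22  # -> count = 22
p = 21  # -> p = 21
n = 7  # -> n = 7
result = count > p or (p > n and count < n)  # -> result = True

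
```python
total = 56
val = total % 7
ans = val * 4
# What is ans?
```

Answer: 0

Derivation:
Trace (tracking ans):
total = 56  # -> total = 56
val = total % 7  # -> val = 0
ans = val * 4  # -> ans = 0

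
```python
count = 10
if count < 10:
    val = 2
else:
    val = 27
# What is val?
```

Trace (tracking val):
count = 10  # -> count = 10
if count < 10:  # condition is False
else:
    val = 27  # -> val = 27

Answer: 27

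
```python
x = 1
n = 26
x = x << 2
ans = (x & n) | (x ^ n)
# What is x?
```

Trace (tracking x):
x = 1  # -> x = 1
n = 26  # -> n = 26
x = x << 2  # -> x = 4
ans = x & n | x ^ n  # -> ans = 30

Answer: 4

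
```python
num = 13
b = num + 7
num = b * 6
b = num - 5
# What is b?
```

Answer: 115

Derivation:
Trace (tracking b):
num = 13  # -> num = 13
b = num + 7  # -> b = 20
num = b * 6  # -> num = 120
b = num - 5  # -> b = 115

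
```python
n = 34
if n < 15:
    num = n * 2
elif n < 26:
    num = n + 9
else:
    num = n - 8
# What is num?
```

Trace (tracking num):
n = 34  # -> n = 34
if n < 15:  # condition is False
elif n < 26:  # condition is False
else:
    num = n - 8  # -> num = 26

Answer: 26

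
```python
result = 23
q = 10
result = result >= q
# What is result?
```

Trace (tracking result):
result = 23  # -> result = 23
q = 10  # -> q = 10
result = result >= q  # -> result = True

Answer: True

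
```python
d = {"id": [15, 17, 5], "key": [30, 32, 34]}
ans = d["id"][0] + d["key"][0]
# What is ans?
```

Answer: 45

Derivation:
Trace (tracking ans):
d = {'id': [15, 17, 5], 'key': [30, 32, 34]}  # -> d = {'id': [15, 17, 5], 'key': [30, 32, 34]}
ans = d['id'][0] + d['key'][0]  # -> ans = 45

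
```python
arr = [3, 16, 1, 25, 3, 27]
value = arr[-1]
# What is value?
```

Trace (tracking value):
arr = [3, 16, 1, 25, 3, 27]  # -> arr = [3, 16, 1, 25, 3, 27]
value = arr[-1]  # -> value = 27

Answer: 27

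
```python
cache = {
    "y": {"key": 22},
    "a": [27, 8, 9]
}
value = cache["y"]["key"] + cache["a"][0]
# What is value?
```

Answer: 49

Derivation:
Trace (tracking value):
cache = {'y': {'key': 22}, 'a': [27, 8, 9]}  # -> cache = {'y': {'key': 22}, 'a': [27, 8, 9]}
value = cache['y']['key'] + cache['a'][0]  # -> value = 49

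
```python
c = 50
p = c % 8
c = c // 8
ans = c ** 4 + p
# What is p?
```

Trace (tracking p):
c = 50  # -> c = 50
p = c % 8  # -> p = 2
c = c // 8  # -> c = 6
ans = c ** 4 + p  # -> ans = 1298

Answer: 2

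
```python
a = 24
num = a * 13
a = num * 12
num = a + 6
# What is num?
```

Trace (tracking num):
a = 24  # -> a = 24
num = a * 13  # -> num = 312
a = num * 12  # -> a = 3744
num = a + 6  # -> num = 3750

Answer: 3750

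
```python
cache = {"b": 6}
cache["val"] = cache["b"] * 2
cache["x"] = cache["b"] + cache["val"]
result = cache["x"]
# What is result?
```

Trace (tracking result):
cache = {'b': 6}  # -> cache = {'b': 6}
cache['val'] = cache['b'] * 2  # -> cache = {'b': 6, 'val': 12}
cache['x'] = cache['b'] + cache['val']  # -> cache = {'b': 6, 'val': 12, 'x': 18}
result = cache['x']  # -> result = 18

Answer: 18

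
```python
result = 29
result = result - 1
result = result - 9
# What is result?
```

Answer: 19

Derivation:
Trace (tracking result):
result = 29  # -> result = 29
result = result - 1  # -> result = 28
result = result - 9  # -> result = 19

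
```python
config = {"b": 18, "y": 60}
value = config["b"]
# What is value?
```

Trace (tracking value):
config = {'b': 18, 'y': 60}  # -> config = {'b': 18, 'y': 60}
value = config['b']  # -> value = 18

Answer: 18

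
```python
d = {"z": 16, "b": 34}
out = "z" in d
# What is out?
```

Answer: True

Derivation:
Trace (tracking out):
d = {'z': 16, 'b': 34}  # -> d = {'z': 16, 'b': 34}
out = 'z' in d  # -> out = True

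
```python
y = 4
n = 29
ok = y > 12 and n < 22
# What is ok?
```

Answer: False

Derivation:
Trace (tracking ok):
y = 4  # -> y = 4
n = 29  # -> n = 29
ok = y > 12 and n < 22  # -> ok = False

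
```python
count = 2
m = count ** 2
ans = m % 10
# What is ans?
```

Trace (tracking ans):
count = 2  # -> count = 2
m = count ** 2  # -> m = 4
ans = m % 10  # -> ans = 4

Answer: 4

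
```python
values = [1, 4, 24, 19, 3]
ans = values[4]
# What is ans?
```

Trace (tracking ans):
values = [1, 4, 24, 19, 3]  # -> values = [1, 4, 24, 19, 3]
ans = values[4]  # -> ans = 3

Answer: 3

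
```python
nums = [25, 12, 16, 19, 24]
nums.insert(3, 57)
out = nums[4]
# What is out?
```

Trace (tracking out):
nums = [25, 12, 16, 19, 24]  # -> nums = [25, 12, 16, 19, 24]
nums.insert(3, 57)  # -> nums = [25, 12, 16, 57, 19, 24]
out = nums[4]  # -> out = 19

Answer: 19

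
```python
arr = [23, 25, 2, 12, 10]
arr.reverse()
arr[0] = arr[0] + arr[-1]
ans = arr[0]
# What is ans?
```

Trace (tracking ans):
arr = [23, 25, 2, 12, 10]  # -> arr = [23, 25, 2, 12, 10]
arr.reverse()  # -> arr = [10, 12, 2, 25, 23]
arr[0] = arr[0] + arr[-1]  # -> arr = [33, 12, 2, 25, 23]
ans = arr[0]  # -> ans = 33

Answer: 33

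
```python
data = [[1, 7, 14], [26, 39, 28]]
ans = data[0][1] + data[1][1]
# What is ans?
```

Trace (tracking ans):
data = [[1, 7, 14], [26, 39, 28]]  # -> data = [[1, 7, 14], [26, 39, 28]]
ans = data[0][1] + data[1][1]  # -> ans = 46

Answer: 46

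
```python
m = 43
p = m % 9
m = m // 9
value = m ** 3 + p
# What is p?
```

Answer: 7

Derivation:
Trace (tracking p):
m = 43  # -> m = 43
p = m % 9  # -> p = 7
m = m // 9  # -> m = 4
value = m ** 3 + p  # -> value = 71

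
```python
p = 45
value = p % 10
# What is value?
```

Answer: 5

Derivation:
Trace (tracking value):
p = 45  # -> p = 45
value = p % 10  # -> value = 5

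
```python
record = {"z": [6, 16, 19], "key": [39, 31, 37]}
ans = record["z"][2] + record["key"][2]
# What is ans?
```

Trace (tracking ans):
record = {'z': [6, 16, 19], 'key': [39, 31, 37]}  # -> record = {'z': [6, 16, 19], 'key': [39, 31, 37]}
ans = record['z'][2] + record['key'][2]  # -> ans = 56

Answer: 56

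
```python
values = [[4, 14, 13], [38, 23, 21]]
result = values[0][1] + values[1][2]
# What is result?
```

Answer: 35

Derivation:
Trace (tracking result):
values = [[4, 14, 13], [38, 23, 21]]  # -> values = [[4, 14, 13], [38, 23, 21]]
result = values[0][1] + values[1][2]  # -> result = 35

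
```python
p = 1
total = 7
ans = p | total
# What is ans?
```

Answer: 7

Derivation:
Trace (tracking ans):
p = 1  # -> p = 1
total = 7  # -> total = 7
ans = p | total  # -> ans = 7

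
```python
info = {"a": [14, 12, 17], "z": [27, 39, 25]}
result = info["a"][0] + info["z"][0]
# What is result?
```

Answer: 41

Derivation:
Trace (tracking result):
info = {'a': [14, 12, 17], 'z': [27, 39, 25]}  # -> info = {'a': [14, 12, 17], 'z': [27, 39, 25]}
result = info['a'][0] + info['z'][0]  # -> result = 41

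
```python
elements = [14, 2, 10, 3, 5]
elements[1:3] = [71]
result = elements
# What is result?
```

Trace (tracking result):
elements = [14, 2, 10, 3, 5]  # -> elements = [14, 2, 10, 3, 5]
elements[1:3] = [71]  # -> elements = [14, 71, 3, 5]
result = elements  # -> result = [14, 71, 3, 5]

Answer: [14, 71, 3, 5]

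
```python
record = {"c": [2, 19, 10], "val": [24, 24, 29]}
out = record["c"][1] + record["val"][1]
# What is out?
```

Answer: 43

Derivation:
Trace (tracking out):
record = {'c': [2, 19, 10], 'val': [24, 24, 29]}  # -> record = {'c': [2, 19, 10], 'val': [24, 24, 29]}
out = record['c'][1] + record['val'][1]  # -> out = 43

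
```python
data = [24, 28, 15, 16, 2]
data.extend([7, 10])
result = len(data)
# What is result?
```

Answer: 7

Derivation:
Trace (tracking result):
data = [24, 28, 15, 16, 2]  # -> data = [24, 28, 15, 16, 2]
data.extend([7, 10])  # -> data = [24, 28, 15, 16, 2, 7, 10]
result = len(data)  # -> result = 7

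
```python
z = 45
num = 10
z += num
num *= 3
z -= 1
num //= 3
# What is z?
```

Answer: 54

Derivation:
Trace (tracking z):
z = 45  # -> z = 45
num = 10  # -> num = 10
z += num  # -> z = 55
num *= 3  # -> num = 30
z -= 1  # -> z = 54
num //= 3  # -> num = 10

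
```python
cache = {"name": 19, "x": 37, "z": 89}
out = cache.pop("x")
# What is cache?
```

Trace (tracking cache):
cache = {'name': 19, 'x': 37, 'z': 89}  # -> cache = {'name': 19, 'x': 37, 'z': 89}
out = cache.pop('x')  # -> out = 37

Answer: {'name': 19, 'z': 89}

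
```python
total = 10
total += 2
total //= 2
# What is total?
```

Trace (tracking total):
total = 10  # -> total = 10
total += 2  # -> total = 12
total //= 2  # -> total = 6

Answer: 6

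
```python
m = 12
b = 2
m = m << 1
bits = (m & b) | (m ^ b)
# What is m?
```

Answer: 24

Derivation:
Trace (tracking m):
m = 12  # -> m = 12
b = 2  # -> b = 2
m = m << 1  # -> m = 24
bits = m & b | m ^ b  # -> bits = 26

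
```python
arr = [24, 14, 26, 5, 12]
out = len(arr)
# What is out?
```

Answer: 5

Derivation:
Trace (tracking out):
arr = [24, 14, 26, 5, 12]  # -> arr = [24, 14, 26, 5, 12]
out = len(arr)  # -> out = 5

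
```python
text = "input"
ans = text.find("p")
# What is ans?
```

Answer: 2

Derivation:
Trace (tracking ans):
text = 'input'  # -> text = 'input'
ans = text.find('p')  # -> ans = 2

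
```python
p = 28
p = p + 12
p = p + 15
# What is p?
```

Trace (tracking p):
p = 28  # -> p = 28
p = p + 12  # -> p = 40
p = p + 15  # -> p = 55

Answer: 55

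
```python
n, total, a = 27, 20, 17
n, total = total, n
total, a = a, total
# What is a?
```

Answer: 27

Derivation:
Trace (tracking a):
n, total, a = (27, 20, 17)  # -> n = 27, total = 20, a = 17
n, total = (total, n)  # -> n = 20, total = 27
total, a = (a, total)  # -> total = 17, a = 27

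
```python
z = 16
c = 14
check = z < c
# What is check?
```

Trace (tracking check):
z = 16  # -> z = 16
c = 14  # -> c = 14
check = z < c  # -> check = False

Answer: False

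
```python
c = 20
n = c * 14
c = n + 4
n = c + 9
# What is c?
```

Trace (tracking c):
c = 20  # -> c = 20
n = c * 14  # -> n = 280
c = n + 4  # -> c = 284
n = c + 9  # -> n = 293

Answer: 284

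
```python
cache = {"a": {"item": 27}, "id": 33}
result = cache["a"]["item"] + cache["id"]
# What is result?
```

Trace (tracking result):
cache = {'a': {'item': 27}, 'id': 33}  # -> cache = {'a': {'item': 27}, 'id': 33}
result = cache['a']['item'] + cache['id']  # -> result = 60

Answer: 60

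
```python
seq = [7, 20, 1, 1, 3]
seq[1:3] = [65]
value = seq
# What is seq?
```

Answer: [7, 65, 1, 3]

Derivation:
Trace (tracking seq):
seq = [7, 20, 1, 1, 3]  # -> seq = [7, 20, 1, 1, 3]
seq[1:3] = [65]  # -> seq = [7, 65, 1, 3]
value = seq  # -> value = [7, 65, 1, 3]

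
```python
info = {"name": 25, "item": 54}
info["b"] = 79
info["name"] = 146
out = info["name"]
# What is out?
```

Answer: 146

Derivation:
Trace (tracking out):
info = {'name': 25, 'item': 54}  # -> info = {'name': 25, 'item': 54}
info['b'] = 79  # -> info = {'name': 25, 'item': 54, 'b': 79}
info['name'] = 146  # -> info = {'name': 146, 'item': 54, 'b': 79}
out = info['name']  # -> out = 146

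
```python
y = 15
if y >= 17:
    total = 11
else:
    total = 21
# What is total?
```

Trace (tracking total):
y = 15  # -> y = 15
if y >= 17:  # condition is False
else:
    total = 21  # -> total = 21

Answer: 21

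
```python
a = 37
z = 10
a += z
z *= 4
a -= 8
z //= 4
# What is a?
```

Answer: 39

Derivation:
Trace (tracking a):
a = 37  # -> a = 37
z = 10  # -> z = 10
a += z  # -> a = 47
z *= 4  # -> z = 40
a -= 8  # -> a = 39
z //= 4  # -> z = 10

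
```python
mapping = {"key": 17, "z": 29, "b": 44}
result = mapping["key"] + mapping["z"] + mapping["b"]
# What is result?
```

Answer: 90

Derivation:
Trace (tracking result):
mapping = {'key': 17, 'z': 29, 'b': 44}  # -> mapping = {'key': 17, 'z': 29, 'b': 44}
result = mapping['key'] + mapping['z'] + mapping['b']  # -> result = 90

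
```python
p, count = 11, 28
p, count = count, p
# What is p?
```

Answer: 28

Derivation:
Trace (tracking p):
p, count = (11, 28)  # -> p = 11, count = 28
p, count = (count, p)  # -> p = 28, count = 11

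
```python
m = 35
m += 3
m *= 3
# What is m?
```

Answer: 114

Derivation:
Trace (tracking m):
m = 35  # -> m = 35
m += 3  # -> m = 38
m *= 3  # -> m = 114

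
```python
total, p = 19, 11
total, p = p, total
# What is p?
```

Answer: 19

Derivation:
Trace (tracking p):
total, p = (19, 11)  # -> total = 19, p = 11
total, p = (p, total)  # -> total = 11, p = 19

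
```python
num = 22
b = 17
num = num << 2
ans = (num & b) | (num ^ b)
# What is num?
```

Answer: 88

Derivation:
Trace (tracking num):
num = 22  # -> num = 22
b = 17  # -> b = 17
num = num << 2  # -> num = 88
ans = num & b | num ^ b  # -> ans = 89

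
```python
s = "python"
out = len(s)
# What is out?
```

Answer: 6

Derivation:
Trace (tracking out):
s = 'python'  # -> s = 'python'
out = len(s)  # -> out = 6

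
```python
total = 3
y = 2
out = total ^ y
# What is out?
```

Trace (tracking out):
total = 3  # -> total = 3
y = 2  # -> y = 2
out = total ^ y  # -> out = 1

Answer: 1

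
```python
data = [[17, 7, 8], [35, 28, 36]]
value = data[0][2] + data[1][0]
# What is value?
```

Trace (tracking value):
data = [[17, 7, 8], [35, 28, 36]]  # -> data = [[17, 7, 8], [35, 28, 36]]
value = data[0][2] + data[1][0]  # -> value = 43

Answer: 43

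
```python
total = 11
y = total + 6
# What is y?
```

Answer: 17

Derivation:
Trace (tracking y):
total = 11  # -> total = 11
y = total + 6  # -> y = 17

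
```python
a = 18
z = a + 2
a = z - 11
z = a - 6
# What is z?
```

Trace (tracking z):
a = 18  # -> a = 18
z = a + 2  # -> z = 20
a = z - 11  # -> a = 9
z = a - 6  # -> z = 3

Answer: 3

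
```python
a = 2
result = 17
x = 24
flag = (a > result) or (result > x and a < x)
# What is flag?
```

Answer: False

Derivation:
Trace (tracking flag):
a = 2  # -> a = 2
result = 17  # -> result = 17
x = 24  # -> x = 24
flag = a > result or (result > x and a < x)  # -> flag = False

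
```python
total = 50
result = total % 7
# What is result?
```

Trace (tracking result):
total = 50  # -> total = 50
result = total % 7  # -> result = 1

Answer: 1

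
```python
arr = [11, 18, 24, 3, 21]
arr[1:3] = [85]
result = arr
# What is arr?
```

Answer: [11, 85, 3, 21]

Derivation:
Trace (tracking arr):
arr = [11, 18, 24, 3, 21]  # -> arr = [11, 18, 24, 3, 21]
arr[1:3] = [85]  # -> arr = [11, 85, 3, 21]
result = arr  # -> result = [11, 85, 3, 21]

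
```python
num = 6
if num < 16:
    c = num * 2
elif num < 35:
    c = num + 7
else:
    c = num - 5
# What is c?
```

Trace (tracking c):
num = 6  # -> num = 6
if num < 16:  # condition is True
    c = num * 2  # -> c = 12

Answer: 12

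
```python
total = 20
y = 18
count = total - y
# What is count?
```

Trace (tracking count):
total = 20  # -> total = 20
y = 18  # -> y = 18
count = total - y  # -> count = 2

Answer: 2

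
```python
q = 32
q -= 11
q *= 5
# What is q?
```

Trace (tracking q):
q = 32  # -> q = 32
q -= 11  # -> q = 21
q *= 5  # -> q = 105

Answer: 105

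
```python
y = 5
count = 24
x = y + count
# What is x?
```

Answer: 29

Derivation:
Trace (tracking x):
y = 5  # -> y = 5
count = 24  # -> count = 24
x = y + count  # -> x = 29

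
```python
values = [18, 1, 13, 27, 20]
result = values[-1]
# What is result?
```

Trace (tracking result):
values = [18, 1, 13, 27, 20]  # -> values = [18, 1, 13, 27, 20]
result = values[-1]  # -> result = 20

Answer: 20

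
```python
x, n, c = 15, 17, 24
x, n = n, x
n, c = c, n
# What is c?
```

Answer: 15

Derivation:
Trace (tracking c):
x, n, c = (15, 17, 24)  # -> x = 15, n = 17, c = 24
x, n = (n, x)  # -> x = 17, n = 15
n, c = (c, n)  # -> n = 24, c = 15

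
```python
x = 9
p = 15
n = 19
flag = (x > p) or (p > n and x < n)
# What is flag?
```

Answer: False

Derivation:
Trace (tracking flag):
x = 9  # -> x = 9
p = 15  # -> p = 15
n = 19  # -> n = 19
flag = x > p or (p > n and x < n)  # -> flag = False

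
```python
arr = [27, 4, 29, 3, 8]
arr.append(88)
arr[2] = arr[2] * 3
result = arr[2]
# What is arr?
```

Answer: [27, 4, 87, 3, 8, 88]

Derivation:
Trace (tracking arr):
arr = [27, 4, 29, 3, 8]  # -> arr = [27, 4, 29, 3, 8]
arr.append(88)  # -> arr = [27, 4, 29, 3, 8, 88]
arr[2] = arr[2] * 3  # -> arr = [27, 4, 87, 3, 8, 88]
result = arr[2]  # -> result = 87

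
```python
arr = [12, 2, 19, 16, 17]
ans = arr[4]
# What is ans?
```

Answer: 17

Derivation:
Trace (tracking ans):
arr = [12, 2, 19, 16, 17]  # -> arr = [12, 2, 19, 16, 17]
ans = arr[4]  # -> ans = 17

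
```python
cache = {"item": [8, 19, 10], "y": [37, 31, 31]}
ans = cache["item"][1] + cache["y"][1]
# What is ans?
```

Trace (tracking ans):
cache = {'item': [8, 19, 10], 'y': [37, 31, 31]}  # -> cache = {'item': [8, 19, 10], 'y': [37, 31, 31]}
ans = cache['item'][1] + cache['y'][1]  # -> ans = 50

Answer: 50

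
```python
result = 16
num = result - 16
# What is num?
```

Answer: 0

Derivation:
Trace (tracking num):
result = 16  # -> result = 16
num = result - 16  # -> num = 0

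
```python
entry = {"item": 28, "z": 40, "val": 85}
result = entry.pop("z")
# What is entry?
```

Trace (tracking entry):
entry = {'item': 28, 'z': 40, 'val': 85}  # -> entry = {'item': 28, 'z': 40, 'val': 85}
result = entry.pop('z')  # -> result = 40

Answer: {'item': 28, 'val': 85}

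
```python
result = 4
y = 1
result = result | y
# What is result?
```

Answer: 5

Derivation:
Trace (tracking result):
result = 4  # -> result = 4
y = 1  # -> y = 1
result = result | y  # -> result = 5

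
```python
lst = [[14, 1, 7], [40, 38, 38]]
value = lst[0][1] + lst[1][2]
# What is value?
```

Answer: 39

Derivation:
Trace (tracking value):
lst = [[14, 1, 7], [40, 38, 38]]  # -> lst = [[14, 1, 7], [40, 38, 38]]
value = lst[0][1] + lst[1][2]  # -> value = 39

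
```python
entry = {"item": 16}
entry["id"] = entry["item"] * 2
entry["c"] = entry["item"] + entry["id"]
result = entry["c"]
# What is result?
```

Trace (tracking result):
entry = {'item': 16}  # -> entry = {'item': 16}
entry['id'] = entry['item'] * 2  # -> entry = {'item': 16, 'id': 32}
entry['c'] = entry['item'] + entry['id']  # -> entry = {'item': 16, 'id': 32, 'c': 48}
result = entry['c']  # -> result = 48

Answer: 48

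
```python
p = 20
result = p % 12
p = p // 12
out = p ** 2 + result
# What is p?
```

Trace (tracking p):
p = 20  # -> p = 20
result = p % 12  # -> result = 8
p = p // 12  # -> p = 1
out = p ** 2 + result  # -> out = 9

Answer: 1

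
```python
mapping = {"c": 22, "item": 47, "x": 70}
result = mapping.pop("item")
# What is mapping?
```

Answer: {'c': 22, 'x': 70}

Derivation:
Trace (tracking mapping):
mapping = {'c': 22, 'item': 47, 'x': 70}  # -> mapping = {'c': 22, 'item': 47, 'x': 70}
result = mapping.pop('item')  # -> result = 47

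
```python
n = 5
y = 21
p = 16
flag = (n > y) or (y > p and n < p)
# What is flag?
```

Trace (tracking flag):
n = 5  # -> n = 5
y = 21  # -> y = 21
p = 16  # -> p = 16
flag = n > y or (y > p and n < p)  # -> flag = True

Answer: True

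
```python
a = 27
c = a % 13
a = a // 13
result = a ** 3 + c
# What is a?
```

Answer: 2

Derivation:
Trace (tracking a):
a = 27  # -> a = 27
c = a % 13  # -> c = 1
a = a // 13  # -> a = 2
result = a ** 3 + c  # -> result = 9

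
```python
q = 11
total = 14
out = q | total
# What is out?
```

Answer: 15

Derivation:
Trace (tracking out):
q = 11  # -> q = 11
total = 14  # -> total = 14
out = q | total  # -> out = 15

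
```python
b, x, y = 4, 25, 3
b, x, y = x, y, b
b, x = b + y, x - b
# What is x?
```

Trace (tracking x):
b, x, y = (4, 25, 3)  # -> b = 4, x = 25, y = 3
b, x, y = (x, y, b)  # -> b = 25, x = 3, y = 4
b, x = (b + y, x - b)  # -> b = 29, x = -22

Answer: -22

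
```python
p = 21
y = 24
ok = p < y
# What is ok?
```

Trace (tracking ok):
p = 21  # -> p = 21
y = 24  # -> y = 24
ok = p < y  # -> ok = True

Answer: True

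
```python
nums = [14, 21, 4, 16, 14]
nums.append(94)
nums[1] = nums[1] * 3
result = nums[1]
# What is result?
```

Trace (tracking result):
nums = [14, 21, 4, 16, 14]  # -> nums = [14, 21, 4, 16, 14]
nums.append(94)  # -> nums = [14, 21, 4, 16, 14, 94]
nums[1] = nums[1] * 3  # -> nums = [14, 63, 4, 16, 14, 94]
result = nums[1]  # -> result = 63

Answer: 63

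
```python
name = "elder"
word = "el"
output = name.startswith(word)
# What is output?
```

Answer: True

Derivation:
Trace (tracking output):
name = 'elder'  # -> name = 'elder'
word = 'el'  # -> word = 'el'
output = name.startswith(word)  # -> output = True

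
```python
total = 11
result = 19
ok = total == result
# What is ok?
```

Answer: False

Derivation:
Trace (tracking ok):
total = 11  # -> total = 11
result = 19  # -> result = 19
ok = total == result  # -> ok = False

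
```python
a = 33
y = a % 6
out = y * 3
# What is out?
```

Trace (tracking out):
a = 33  # -> a = 33
y = a % 6  # -> y = 3
out = y * 3  # -> out = 9

Answer: 9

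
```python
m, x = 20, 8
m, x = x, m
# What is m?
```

Answer: 8

Derivation:
Trace (tracking m):
m, x = (20, 8)  # -> m = 20, x = 8
m, x = (x, m)  # -> m = 8, x = 20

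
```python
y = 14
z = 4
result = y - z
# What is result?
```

Answer: 10

Derivation:
Trace (tracking result):
y = 14  # -> y = 14
z = 4  # -> z = 4
result = y - z  # -> result = 10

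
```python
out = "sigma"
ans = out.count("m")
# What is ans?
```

Trace (tracking ans):
out = 'sigma'  # -> out = 'sigma'
ans = out.count('m')  # -> ans = 1

Answer: 1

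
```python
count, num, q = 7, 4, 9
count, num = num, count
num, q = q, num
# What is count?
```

Answer: 4

Derivation:
Trace (tracking count):
count, num, q = (7, 4, 9)  # -> count = 7, num = 4, q = 9
count, num = (num, count)  # -> count = 4, num = 7
num, q = (q, num)  # -> num = 9, q = 7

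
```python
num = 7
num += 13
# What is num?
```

Trace (tracking num):
num = 7  # -> num = 7
num += 13  # -> num = 20

Answer: 20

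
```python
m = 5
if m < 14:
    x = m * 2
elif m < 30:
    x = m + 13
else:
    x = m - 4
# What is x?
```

Trace (tracking x):
m = 5  # -> m = 5
if m < 14:  # condition is True
    x = m * 2  # -> x = 10

Answer: 10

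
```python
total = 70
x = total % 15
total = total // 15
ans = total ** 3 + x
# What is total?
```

Answer: 4

Derivation:
Trace (tracking total):
total = 70  # -> total = 70
x = total % 15  # -> x = 10
total = total // 15  # -> total = 4
ans = total ** 3 + x  # -> ans = 74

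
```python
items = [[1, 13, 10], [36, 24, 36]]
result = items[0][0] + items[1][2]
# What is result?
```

Trace (tracking result):
items = [[1, 13, 10], [36, 24, 36]]  # -> items = [[1, 13, 10], [36, 24, 36]]
result = items[0][0] + items[1][2]  # -> result = 37

Answer: 37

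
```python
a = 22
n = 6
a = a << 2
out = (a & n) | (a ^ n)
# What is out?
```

Answer: 94

Derivation:
Trace (tracking out):
a = 22  # -> a = 22
n = 6  # -> n = 6
a = a << 2  # -> a = 88
out = a & n | a ^ n  # -> out = 94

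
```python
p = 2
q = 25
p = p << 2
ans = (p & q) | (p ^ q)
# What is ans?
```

Trace (tracking ans):
p = 2  # -> p = 2
q = 25  # -> q = 25
p = p << 2  # -> p = 8
ans = p & q | p ^ q  # -> ans = 25

Answer: 25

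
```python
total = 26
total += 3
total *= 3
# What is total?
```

Trace (tracking total):
total = 26  # -> total = 26
total += 3  # -> total = 29
total *= 3  # -> total = 87

Answer: 87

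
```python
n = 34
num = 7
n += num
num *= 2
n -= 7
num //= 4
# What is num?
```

Answer: 3

Derivation:
Trace (tracking num):
n = 34  # -> n = 34
num = 7  # -> num = 7
n += num  # -> n = 41
num *= 2  # -> num = 14
n -= 7  # -> n = 34
num //= 4  # -> num = 3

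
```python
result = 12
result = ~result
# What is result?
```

Trace (tracking result):
result = 12  # -> result = 12
result = ~result  # -> result = -13

Answer: -13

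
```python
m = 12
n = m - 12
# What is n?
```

Trace (tracking n):
m = 12  # -> m = 12
n = m - 12  # -> n = 0

Answer: 0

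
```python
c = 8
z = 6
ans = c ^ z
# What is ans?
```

Trace (tracking ans):
c = 8  # -> c = 8
z = 6  # -> z = 6
ans = c ^ z  # -> ans = 14

Answer: 14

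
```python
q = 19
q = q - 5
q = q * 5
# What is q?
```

Answer: 70

Derivation:
Trace (tracking q):
q = 19  # -> q = 19
q = q - 5  # -> q = 14
q = q * 5  # -> q = 70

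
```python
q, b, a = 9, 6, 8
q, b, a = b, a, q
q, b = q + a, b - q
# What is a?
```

Trace (tracking a):
q, b, a = (9, 6, 8)  # -> q = 9, b = 6, a = 8
q, b, a = (b, a, q)  # -> q = 6, b = 8, a = 9
q, b = (q + a, b - q)  # -> q = 15, b = 2

Answer: 9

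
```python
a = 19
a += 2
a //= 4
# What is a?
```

Answer: 5

Derivation:
Trace (tracking a):
a = 19  # -> a = 19
a += 2  # -> a = 21
a //= 4  # -> a = 5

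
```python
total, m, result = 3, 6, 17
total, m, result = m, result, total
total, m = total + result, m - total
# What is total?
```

Trace (tracking total):
total, m, result = (3, 6, 17)  # -> total = 3, m = 6, result = 17
total, m, result = (m, result, total)  # -> total = 6, m = 17, result = 3
total, m = (total + result, m - total)  # -> total = 9, m = 11

Answer: 9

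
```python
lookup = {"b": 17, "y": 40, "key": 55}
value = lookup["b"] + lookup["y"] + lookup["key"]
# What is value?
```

Answer: 112

Derivation:
Trace (tracking value):
lookup = {'b': 17, 'y': 40, 'key': 55}  # -> lookup = {'b': 17, 'y': 40, 'key': 55}
value = lookup['b'] + lookup['y'] + lookup['key']  # -> value = 112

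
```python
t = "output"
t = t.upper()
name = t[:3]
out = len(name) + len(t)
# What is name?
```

Answer: 'OUT'

Derivation:
Trace (tracking name):
t = 'output'  # -> t = 'output'
t = t.upper()  # -> t = 'OUTPUT'
name = t[:3]  # -> name = 'OUT'
out = len(name) + len(t)  # -> out = 9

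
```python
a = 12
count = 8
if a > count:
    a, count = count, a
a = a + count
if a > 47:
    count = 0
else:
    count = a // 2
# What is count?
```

Answer: 10

Derivation:
Trace (tracking count):
a = 12  # -> a = 12
count = 8  # -> count = 8
if a > count:  # condition is True
    a, count = (count, a)  # -> a = 8, count = 12
a = a + count  # -> a = 20
if a > 47:  # condition is False
else:
    count = a // 2  # -> count = 10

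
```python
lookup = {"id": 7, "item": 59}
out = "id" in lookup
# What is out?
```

Trace (tracking out):
lookup = {'id': 7, 'item': 59}  # -> lookup = {'id': 7, 'item': 59}
out = 'id' in lookup  # -> out = True

Answer: True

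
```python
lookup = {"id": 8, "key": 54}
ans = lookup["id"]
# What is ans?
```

Trace (tracking ans):
lookup = {'id': 8, 'key': 54}  # -> lookup = {'id': 8, 'key': 54}
ans = lookup['id']  # -> ans = 8

Answer: 8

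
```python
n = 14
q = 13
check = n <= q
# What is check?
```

Trace (tracking check):
n = 14  # -> n = 14
q = 13  # -> q = 13
check = n <= q  # -> check = False

Answer: False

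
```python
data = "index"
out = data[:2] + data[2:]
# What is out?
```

Answer: 'index'

Derivation:
Trace (tracking out):
data = 'index'  # -> data = 'index'
out = data[:2] + data[2:]  # -> out = 'index'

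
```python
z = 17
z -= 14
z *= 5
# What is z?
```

Trace (tracking z):
z = 17  # -> z = 17
z -= 14  # -> z = 3
z *= 5  # -> z = 15

Answer: 15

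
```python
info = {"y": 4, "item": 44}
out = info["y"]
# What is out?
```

Answer: 4

Derivation:
Trace (tracking out):
info = {'y': 4, 'item': 44}  # -> info = {'y': 4, 'item': 44}
out = info['y']  # -> out = 4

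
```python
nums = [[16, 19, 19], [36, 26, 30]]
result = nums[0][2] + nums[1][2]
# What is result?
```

Answer: 49

Derivation:
Trace (tracking result):
nums = [[16, 19, 19], [36, 26, 30]]  # -> nums = [[16, 19, 19], [36, 26, 30]]
result = nums[0][2] + nums[1][2]  # -> result = 49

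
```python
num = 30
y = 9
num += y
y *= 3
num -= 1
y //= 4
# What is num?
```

Answer: 38

Derivation:
Trace (tracking num):
num = 30  # -> num = 30
y = 9  # -> y = 9
num += y  # -> num = 39
y *= 3  # -> y = 27
num -= 1  # -> num = 38
y //= 4  # -> y = 6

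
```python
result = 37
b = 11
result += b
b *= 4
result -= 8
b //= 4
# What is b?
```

Trace (tracking b):
result = 37  # -> result = 37
b = 11  # -> b = 11
result += b  # -> result = 48
b *= 4  # -> b = 44
result -= 8  # -> result = 40
b //= 4  # -> b = 11

Answer: 11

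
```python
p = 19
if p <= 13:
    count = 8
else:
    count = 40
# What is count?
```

Trace (tracking count):
p = 19  # -> p = 19
if p <= 13:  # condition is False
else:
    count = 40  # -> count = 40

Answer: 40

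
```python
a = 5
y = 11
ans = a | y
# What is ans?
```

Trace (tracking ans):
a = 5  # -> a = 5
y = 11  # -> y = 11
ans = a | y  # -> ans = 15

Answer: 15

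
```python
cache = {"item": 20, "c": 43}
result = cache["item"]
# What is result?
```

Trace (tracking result):
cache = {'item': 20, 'c': 43}  # -> cache = {'item': 20, 'c': 43}
result = cache['item']  # -> result = 20

Answer: 20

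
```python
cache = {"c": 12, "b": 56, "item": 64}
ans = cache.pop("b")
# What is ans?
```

Answer: 56

Derivation:
Trace (tracking ans):
cache = {'c': 12, 'b': 56, 'item': 64}  # -> cache = {'c': 12, 'b': 56, 'item': 64}
ans = cache.pop('b')  # -> ans = 56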